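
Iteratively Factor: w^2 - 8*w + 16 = (w - 4)*(w - 4)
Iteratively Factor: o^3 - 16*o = (o + 4)*(o^2 - 4*o) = (o - 4)*(o + 4)*(o)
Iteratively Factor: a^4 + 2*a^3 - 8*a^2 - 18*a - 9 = (a + 1)*(a^3 + a^2 - 9*a - 9) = (a - 3)*(a + 1)*(a^2 + 4*a + 3) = (a - 3)*(a + 1)*(a + 3)*(a + 1)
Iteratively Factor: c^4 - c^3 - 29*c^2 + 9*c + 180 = (c - 3)*(c^3 + 2*c^2 - 23*c - 60) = (c - 3)*(c + 4)*(c^2 - 2*c - 15) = (c - 5)*(c - 3)*(c + 4)*(c + 3)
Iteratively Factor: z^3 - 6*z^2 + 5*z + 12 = (z - 3)*(z^2 - 3*z - 4) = (z - 3)*(z + 1)*(z - 4)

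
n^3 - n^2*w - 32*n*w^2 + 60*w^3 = (n - 5*w)*(n - 2*w)*(n + 6*w)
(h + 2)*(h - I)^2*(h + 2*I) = h^4 + 2*h^3 + 3*h^2 + 6*h - 2*I*h - 4*I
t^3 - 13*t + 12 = (t - 3)*(t - 1)*(t + 4)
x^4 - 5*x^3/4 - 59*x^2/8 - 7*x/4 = x*(x - 7/2)*(x + 1/4)*(x + 2)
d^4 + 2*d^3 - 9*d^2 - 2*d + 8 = (d - 2)*(d - 1)*(d + 1)*(d + 4)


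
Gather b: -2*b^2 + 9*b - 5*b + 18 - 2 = -2*b^2 + 4*b + 16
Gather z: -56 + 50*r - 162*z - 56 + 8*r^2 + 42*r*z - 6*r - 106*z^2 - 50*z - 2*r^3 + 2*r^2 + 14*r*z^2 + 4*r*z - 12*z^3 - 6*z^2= -2*r^3 + 10*r^2 + 44*r - 12*z^3 + z^2*(14*r - 112) + z*(46*r - 212) - 112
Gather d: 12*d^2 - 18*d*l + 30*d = 12*d^2 + d*(30 - 18*l)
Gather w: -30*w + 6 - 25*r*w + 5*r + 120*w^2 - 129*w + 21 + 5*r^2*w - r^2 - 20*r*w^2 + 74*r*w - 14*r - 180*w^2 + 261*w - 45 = -r^2 - 9*r + w^2*(-20*r - 60) + w*(5*r^2 + 49*r + 102) - 18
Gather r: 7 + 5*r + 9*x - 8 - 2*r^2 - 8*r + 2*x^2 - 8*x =-2*r^2 - 3*r + 2*x^2 + x - 1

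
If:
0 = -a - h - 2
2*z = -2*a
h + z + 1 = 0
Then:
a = -1/2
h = -3/2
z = 1/2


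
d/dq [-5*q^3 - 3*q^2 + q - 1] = -15*q^2 - 6*q + 1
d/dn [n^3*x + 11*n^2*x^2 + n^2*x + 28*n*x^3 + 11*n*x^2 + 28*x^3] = x*(3*n^2 + 22*n*x + 2*n + 28*x^2 + 11*x)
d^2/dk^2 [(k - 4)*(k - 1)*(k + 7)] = 6*k + 4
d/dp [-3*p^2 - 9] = -6*p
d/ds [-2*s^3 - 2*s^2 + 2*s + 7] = -6*s^2 - 4*s + 2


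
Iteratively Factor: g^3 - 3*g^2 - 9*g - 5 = (g + 1)*(g^2 - 4*g - 5) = (g + 1)^2*(g - 5)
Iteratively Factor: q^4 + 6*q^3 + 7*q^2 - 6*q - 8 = (q - 1)*(q^3 + 7*q^2 + 14*q + 8) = (q - 1)*(q + 2)*(q^2 + 5*q + 4) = (q - 1)*(q + 2)*(q + 4)*(q + 1)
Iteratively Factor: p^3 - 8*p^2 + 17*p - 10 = (p - 5)*(p^2 - 3*p + 2) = (p - 5)*(p - 1)*(p - 2)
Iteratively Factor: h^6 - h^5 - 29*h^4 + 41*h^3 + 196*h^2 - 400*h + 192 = (h + 4)*(h^5 - 5*h^4 - 9*h^3 + 77*h^2 - 112*h + 48) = (h + 4)^2*(h^4 - 9*h^3 + 27*h^2 - 31*h + 12) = (h - 1)*(h + 4)^2*(h^3 - 8*h^2 + 19*h - 12) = (h - 3)*(h - 1)*(h + 4)^2*(h^2 - 5*h + 4) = (h - 3)*(h - 1)^2*(h + 4)^2*(h - 4)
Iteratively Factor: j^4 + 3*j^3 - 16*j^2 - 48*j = (j - 4)*(j^3 + 7*j^2 + 12*j) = (j - 4)*(j + 3)*(j^2 + 4*j) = j*(j - 4)*(j + 3)*(j + 4)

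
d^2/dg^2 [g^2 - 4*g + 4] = 2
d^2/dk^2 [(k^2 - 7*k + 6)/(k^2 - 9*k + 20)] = 4*(k^3 - 21*k^2 + 129*k - 247)/(k^6 - 27*k^5 + 303*k^4 - 1809*k^3 + 6060*k^2 - 10800*k + 8000)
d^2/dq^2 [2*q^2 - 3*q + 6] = 4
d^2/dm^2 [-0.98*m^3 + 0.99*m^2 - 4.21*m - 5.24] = 1.98 - 5.88*m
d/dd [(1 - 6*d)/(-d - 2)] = 13/(d + 2)^2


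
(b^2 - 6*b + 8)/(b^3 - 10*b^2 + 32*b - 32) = 1/(b - 4)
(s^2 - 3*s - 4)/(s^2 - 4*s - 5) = (s - 4)/(s - 5)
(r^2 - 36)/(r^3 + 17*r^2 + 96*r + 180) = (r - 6)/(r^2 + 11*r + 30)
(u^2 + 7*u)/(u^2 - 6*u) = (u + 7)/(u - 6)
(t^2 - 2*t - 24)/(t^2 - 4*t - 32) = (t - 6)/(t - 8)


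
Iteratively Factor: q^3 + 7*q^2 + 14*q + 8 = (q + 4)*(q^2 + 3*q + 2) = (q + 2)*(q + 4)*(q + 1)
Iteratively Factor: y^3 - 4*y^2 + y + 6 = (y - 3)*(y^2 - y - 2) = (y - 3)*(y + 1)*(y - 2)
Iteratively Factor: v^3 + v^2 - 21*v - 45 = (v + 3)*(v^2 - 2*v - 15) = (v + 3)^2*(v - 5)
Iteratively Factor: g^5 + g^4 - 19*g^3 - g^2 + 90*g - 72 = (g - 1)*(g^4 + 2*g^3 - 17*g^2 - 18*g + 72) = (g - 3)*(g - 1)*(g^3 + 5*g^2 - 2*g - 24) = (g - 3)*(g - 2)*(g - 1)*(g^2 + 7*g + 12) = (g - 3)*(g - 2)*(g - 1)*(g + 4)*(g + 3)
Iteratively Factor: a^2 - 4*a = (a)*(a - 4)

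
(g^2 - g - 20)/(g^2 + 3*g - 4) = (g - 5)/(g - 1)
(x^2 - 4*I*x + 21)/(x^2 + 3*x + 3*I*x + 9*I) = (x - 7*I)/(x + 3)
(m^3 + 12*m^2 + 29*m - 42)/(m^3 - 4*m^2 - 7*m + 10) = (m^2 + 13*m + 42)/(m^2 - 3*m - 10)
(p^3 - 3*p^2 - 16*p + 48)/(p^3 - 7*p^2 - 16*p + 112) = (p - 3)/(p - 7)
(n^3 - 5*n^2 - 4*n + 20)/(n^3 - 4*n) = (n - 5)/n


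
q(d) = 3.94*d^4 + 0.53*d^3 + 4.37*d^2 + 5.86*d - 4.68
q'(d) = 15.76*d^3 + 1.59*d^2 + 8.74*d + 5.86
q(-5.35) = 3235.73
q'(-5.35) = -2408.72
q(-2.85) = 261.79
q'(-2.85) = -370.96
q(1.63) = 46.59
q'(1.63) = 92.58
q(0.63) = 1.50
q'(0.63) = 15.94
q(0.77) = 4.05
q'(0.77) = 20.73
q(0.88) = 6.58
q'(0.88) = 25.52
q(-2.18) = 86.81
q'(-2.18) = -168.91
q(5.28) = 3288.29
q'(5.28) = 2416.17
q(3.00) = 385.68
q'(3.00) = 471.91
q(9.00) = 26638.74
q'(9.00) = 11702.35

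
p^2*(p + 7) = p^3 + 7*p^2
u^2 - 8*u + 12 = (u - 6)*(u - 2)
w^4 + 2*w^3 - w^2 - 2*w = w*(w - 1)*(w + 1)*(w + 2)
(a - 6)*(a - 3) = a^2 - 9*a + 18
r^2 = r^2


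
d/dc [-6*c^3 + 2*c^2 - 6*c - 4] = -18*c^2 + 4*c - 6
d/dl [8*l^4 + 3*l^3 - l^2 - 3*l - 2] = 32*l^3 + 9*l^2 - 2*l - 3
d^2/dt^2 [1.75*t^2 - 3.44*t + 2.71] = 3.50000000000000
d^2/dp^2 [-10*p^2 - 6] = -20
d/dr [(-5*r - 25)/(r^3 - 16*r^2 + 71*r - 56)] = 5*(2*r^3 - r^2 - 160*r + 411)/(r^6 - 32*r^5 + 398*r^4 - 2384*r^3 + 6833*r^2 - 7952*r + 3136)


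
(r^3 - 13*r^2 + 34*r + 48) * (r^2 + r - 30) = r^5 - 12*r^4 - 9*r^3 + 472*r^2 - 972*r - 1440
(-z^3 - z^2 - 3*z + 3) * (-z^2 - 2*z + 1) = z^5 + 3*z^4 + 4*z^3 + 2*z^2 - 9*z + 3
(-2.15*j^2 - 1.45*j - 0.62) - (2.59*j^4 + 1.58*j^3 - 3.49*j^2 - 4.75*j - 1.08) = -2.59*j^4 - 1.58*j^3 + 1.34*j^2 + 3.3*j + 0.46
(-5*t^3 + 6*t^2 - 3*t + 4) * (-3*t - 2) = 15*t^4 - 8*t^3 - 3*t^2 - 6*t - 8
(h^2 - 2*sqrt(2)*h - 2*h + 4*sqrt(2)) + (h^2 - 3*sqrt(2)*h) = 2*h^2 - 5*sqrt(2)*h - 2*h + 4*sqrt(2)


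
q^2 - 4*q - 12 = (q - 6)*(q + 2)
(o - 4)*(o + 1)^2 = o^3 - 2*o^2 - 7*o - 4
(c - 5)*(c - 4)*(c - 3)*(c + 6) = c^4 - 6*c^3 - 25*c^2 + 222*c - 360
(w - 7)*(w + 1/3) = w^2 - 20*w/3 - 7/3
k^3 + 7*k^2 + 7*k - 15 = (k - 1)*(k + 3)*(k + 5)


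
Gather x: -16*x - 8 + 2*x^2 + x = 2*x^2 - 15*x - 8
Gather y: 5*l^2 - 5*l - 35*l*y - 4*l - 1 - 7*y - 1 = 5*l^2 - 9*l + y*(-35*l - 7) - 2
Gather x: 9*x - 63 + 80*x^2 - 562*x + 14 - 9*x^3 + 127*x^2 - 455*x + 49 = -9*x^3 + 207*x^2 - 1008*x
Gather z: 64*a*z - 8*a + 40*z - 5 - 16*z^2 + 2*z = -8*a - 16*z^2 + z*(64*a + 42) - 5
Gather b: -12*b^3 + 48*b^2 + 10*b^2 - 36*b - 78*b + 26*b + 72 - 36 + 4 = -12*b^3 + 58*b^2 - 88*b + 40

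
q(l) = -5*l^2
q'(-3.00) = 30.00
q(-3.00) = -45.00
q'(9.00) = -90.00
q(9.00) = -405.00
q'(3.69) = -36.90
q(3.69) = -68.08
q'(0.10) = -1.00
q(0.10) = -0.05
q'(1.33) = -13.30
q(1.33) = -8.84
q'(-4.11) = 41.10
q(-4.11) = -84.46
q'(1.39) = -13.90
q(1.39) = -9.66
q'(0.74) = -7.40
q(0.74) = -2.74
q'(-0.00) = 0.00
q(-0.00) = 0.00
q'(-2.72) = 27.20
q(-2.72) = -36.99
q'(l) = -10*l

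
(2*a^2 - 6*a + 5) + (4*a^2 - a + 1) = 6*a^2 - 7*a + 6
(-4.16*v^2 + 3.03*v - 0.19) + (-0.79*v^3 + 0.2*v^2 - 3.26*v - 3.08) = -0.79*v^3 - 3.96*v^2 - 0.23*v - 3.27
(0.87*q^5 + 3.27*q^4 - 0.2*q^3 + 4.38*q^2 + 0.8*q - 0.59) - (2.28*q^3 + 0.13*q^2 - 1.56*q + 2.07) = 0.87*q^5 + 3.27*q^4 - 2.48*q^3 + 4.25*q^2 + 2.36*q - 2.66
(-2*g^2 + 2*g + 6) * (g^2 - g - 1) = -2*g^4 + 4*g^3 + 6*g^2 - 8*g - 6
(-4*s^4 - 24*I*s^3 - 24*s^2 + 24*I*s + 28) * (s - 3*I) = -4*s^5 - 12*I*s^4 - 96*s^3 + 96*I*s^2 + 100*s - 84*I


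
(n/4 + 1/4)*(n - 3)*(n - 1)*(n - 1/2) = n^4/4 - 7*n^3/8 + n^2/8 + 7*n/8 - 3/8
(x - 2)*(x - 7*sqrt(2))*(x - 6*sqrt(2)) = x^3 - 13*sqrt(2)*x^2 - 2*x^2 + 26*sqrt(2)*x + 84*x - 168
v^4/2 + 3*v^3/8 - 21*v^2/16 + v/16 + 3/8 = (v/2 + 1)*(v - 1)*(v - 3/4)*(v + 1/2)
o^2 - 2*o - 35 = (o - 7)*(o + 5)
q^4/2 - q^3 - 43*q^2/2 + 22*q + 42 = (q/2 + 1/2)*(q - 7)*(q - 2)*(q + 6)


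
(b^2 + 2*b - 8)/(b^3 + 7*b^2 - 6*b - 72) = (b - 2)/(b^2 + 3*b - 18)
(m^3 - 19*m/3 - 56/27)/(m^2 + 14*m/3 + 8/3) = (27*m^3 - 171*m - 56)/(9*(3*m^2 + 14*m + 8))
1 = 1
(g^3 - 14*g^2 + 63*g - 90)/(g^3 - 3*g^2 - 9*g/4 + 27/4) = 4*(g^2 - 11*g + 30)/(4*g^2 - 9)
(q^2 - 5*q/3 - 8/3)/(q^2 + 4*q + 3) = (q - 8/3)/(q + 3)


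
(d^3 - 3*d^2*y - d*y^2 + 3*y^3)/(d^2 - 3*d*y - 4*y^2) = (-d^2 + 4*d*y - 3*y^2)/(-d + 4*y)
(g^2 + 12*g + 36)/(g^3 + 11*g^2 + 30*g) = (g + 6)/(g*(g + 5))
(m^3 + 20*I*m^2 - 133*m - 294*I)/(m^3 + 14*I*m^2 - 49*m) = (m + 6*I)/m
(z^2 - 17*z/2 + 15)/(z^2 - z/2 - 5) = (z - 6)/(z + 2)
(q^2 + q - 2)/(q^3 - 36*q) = (q^2 + q - 2)/(q*(q^2 - 36))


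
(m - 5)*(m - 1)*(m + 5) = m^3 - m^2 - 25*m + 25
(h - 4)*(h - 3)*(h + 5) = h^3 - 2*h^2 - 23*h + 60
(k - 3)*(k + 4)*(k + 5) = k^3 + 6*k^2 - 7*k - 60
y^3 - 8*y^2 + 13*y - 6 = (y - 6)*(y - 1)^2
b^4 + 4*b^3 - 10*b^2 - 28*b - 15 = (b - 3)*(b + 1)^2*(b + 5)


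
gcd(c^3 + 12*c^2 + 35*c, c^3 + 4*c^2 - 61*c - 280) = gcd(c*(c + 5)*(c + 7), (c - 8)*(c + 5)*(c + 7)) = c^2 + 12*c + 35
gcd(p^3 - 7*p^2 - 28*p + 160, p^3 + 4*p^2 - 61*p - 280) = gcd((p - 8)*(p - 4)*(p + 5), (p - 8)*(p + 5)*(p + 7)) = p^2 - 3*p - 40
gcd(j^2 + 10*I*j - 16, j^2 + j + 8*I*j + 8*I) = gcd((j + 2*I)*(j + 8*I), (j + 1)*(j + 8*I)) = j + 8*I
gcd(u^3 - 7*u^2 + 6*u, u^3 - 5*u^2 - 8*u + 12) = u^2 - 7*u + 6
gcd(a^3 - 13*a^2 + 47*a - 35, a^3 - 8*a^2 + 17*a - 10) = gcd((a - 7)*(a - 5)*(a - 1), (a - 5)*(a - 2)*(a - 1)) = a^2 - 6*a + 5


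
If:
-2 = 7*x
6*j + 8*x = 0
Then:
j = 8/21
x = -2/7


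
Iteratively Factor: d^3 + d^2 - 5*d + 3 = (d - 1)*(d^2 + 2*d - 3) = (d - 1)^2*(d + 3)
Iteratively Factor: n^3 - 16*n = (n)*(n^2 - 16) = n*(n - 4)*(n + 4)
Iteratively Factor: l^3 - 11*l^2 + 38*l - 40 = (l - 5)*(l^2 - 6*l + 8) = (l - 5)*(l - 2)*(l - 4)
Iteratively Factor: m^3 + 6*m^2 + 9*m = (m)*(m^2 + 6*m + 9) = m*(m + 3)*(m + 3)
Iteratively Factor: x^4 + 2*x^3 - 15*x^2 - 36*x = (x - 4)*(x^3 + 6*x^2 + 9*x) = x*(x - 4)*(x^2 + 6*x + 9) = x*(x - 4)*(x + 3)*(x + 3)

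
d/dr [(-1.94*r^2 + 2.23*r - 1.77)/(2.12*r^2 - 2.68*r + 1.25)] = (0.471600000000002*r^2 + 2.6548*r - 1.9561)/(4.4944*r^4 - 11.3632*r^3 + 12.4824*r^2 - 6.7*r + 1.5625)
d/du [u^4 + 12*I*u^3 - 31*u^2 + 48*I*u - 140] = 4*u^3 + 36*I*u^2 - 62*u + 48*I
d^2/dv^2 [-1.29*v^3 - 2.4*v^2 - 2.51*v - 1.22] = -7.74*v - 4.8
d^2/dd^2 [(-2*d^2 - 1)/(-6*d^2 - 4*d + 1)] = 48*(-2*d^3 + 6*d^2 + 3*d + 1)/(216*d^6 + 432*d^5 + 180*d^4 - 80*d^3 - 30*d^2 + 12*d - 1)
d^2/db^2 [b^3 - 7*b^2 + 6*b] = 6*b - 14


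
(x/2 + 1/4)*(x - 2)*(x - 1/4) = x^3/2 - 7*x^2/8 - 5*x/16 + 1/8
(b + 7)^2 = b^2 + 14*b + 49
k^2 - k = k*(k - 1)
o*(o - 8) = o^2 - 8*o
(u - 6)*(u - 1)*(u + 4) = u^3 - 3*u^2 - 22*u + 24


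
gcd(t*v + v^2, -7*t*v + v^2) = v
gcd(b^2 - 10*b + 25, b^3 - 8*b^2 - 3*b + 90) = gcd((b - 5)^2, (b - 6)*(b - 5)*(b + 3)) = b - 5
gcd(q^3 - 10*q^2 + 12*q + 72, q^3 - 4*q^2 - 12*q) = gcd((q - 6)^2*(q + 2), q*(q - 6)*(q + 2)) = q^2 - 4*q - 12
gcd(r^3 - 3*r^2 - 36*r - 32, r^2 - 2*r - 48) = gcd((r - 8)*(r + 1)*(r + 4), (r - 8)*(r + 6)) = r - 8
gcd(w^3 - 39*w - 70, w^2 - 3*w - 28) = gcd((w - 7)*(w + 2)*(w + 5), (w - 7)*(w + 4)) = w - 7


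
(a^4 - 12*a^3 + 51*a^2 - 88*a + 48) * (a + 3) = a^5 - 9*a^4 + 15*a^3 + 65*a^2 - 216*a + 144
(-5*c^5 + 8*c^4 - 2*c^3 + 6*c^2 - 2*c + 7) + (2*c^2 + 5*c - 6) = -5*c^5 + 8*c^4 - 2*c^3 + 8*c^2 + 3*c + 1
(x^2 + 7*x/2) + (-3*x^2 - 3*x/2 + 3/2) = -2*x^2 + 2*x + 3/2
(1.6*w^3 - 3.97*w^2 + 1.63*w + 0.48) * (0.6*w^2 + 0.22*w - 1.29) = 0.96*w^5 - 2.03*w^4 - 1.9594*w^3 + 5.7679*w^2 - 1.9971*w - 0.6192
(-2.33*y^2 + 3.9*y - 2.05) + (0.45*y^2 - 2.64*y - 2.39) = -1.88*y^2 + 1.26*y - 4.44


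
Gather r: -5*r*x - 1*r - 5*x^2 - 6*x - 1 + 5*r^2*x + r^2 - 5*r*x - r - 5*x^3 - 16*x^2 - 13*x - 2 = r^2*(5*x + 1) + r*(-10*x - 2) - 5*x^3 - 21*x^2 - 19*x - 3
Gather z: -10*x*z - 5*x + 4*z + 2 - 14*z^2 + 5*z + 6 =-5*x - 14*z^2 + z*(9 - 10*x) + 8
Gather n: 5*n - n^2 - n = -n^2 + 4*n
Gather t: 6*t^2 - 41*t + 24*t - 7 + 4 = 6*t^2 - 17*t - 3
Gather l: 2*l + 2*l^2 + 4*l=2*l^2 + 6*l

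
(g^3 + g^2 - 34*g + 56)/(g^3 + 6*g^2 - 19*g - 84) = (g - 2)/(g + 3)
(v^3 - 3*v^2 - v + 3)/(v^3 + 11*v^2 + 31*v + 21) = (v^2 - 4*v + 3)/(v^2 + 10*v + 21)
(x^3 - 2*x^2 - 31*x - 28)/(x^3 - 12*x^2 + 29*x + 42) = (x + 4)/(x - 6)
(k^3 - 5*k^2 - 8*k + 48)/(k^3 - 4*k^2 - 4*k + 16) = (k^2 - k - 12)/(k^2 - 4)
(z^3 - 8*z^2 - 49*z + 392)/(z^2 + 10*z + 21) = (z^2 - 15*z + 56)/(z + 3)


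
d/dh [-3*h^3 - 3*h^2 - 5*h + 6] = -9*h^2 - 6*h - 5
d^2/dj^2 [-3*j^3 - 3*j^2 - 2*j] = -18*j - 6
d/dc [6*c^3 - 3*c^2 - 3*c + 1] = 18*c^2 - 6*c - 3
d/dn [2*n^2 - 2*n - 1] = 4*n - 2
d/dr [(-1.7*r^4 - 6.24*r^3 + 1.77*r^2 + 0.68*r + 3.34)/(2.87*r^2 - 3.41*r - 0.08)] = (-9.758*r^5 - 0.517799999999994*r^4 + 43.1008*r^3 - 6.4897*r^2 - 19.4548*r + 11.335)/(8.2369*r^4 - 19.5734*r^3 + 11.1689*r^2 + 0.5456*r + 0.0064)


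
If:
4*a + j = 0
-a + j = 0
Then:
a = 0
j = 0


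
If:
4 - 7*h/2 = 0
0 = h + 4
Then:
No Solution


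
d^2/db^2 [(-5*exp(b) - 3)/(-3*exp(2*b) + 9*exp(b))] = (5*exp(3*b) + 27*exp(2*b) - 27*exp(b) + 27)*exp(-b)/(3*(exp(3*b) - 9*exp(2*b) + 27*exp(b) - 27))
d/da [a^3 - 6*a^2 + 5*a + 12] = 3*a^2 - 12*a + 5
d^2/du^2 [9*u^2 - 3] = 18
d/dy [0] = 0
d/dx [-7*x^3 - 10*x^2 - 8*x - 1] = -21*x^2 - 20*x - 8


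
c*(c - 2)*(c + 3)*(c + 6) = c^4 + 7*c^3 - 36*c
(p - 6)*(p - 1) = p^2 - 7*p + 6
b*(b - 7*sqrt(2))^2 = b^3 - 14*sqrt(2)*b^2 + 98*b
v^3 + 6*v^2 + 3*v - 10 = (v - 1)*(v + 2)*(v + 5)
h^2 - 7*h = h*(h - 7)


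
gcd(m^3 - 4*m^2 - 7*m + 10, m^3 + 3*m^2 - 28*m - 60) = m^2 - 3*m - 10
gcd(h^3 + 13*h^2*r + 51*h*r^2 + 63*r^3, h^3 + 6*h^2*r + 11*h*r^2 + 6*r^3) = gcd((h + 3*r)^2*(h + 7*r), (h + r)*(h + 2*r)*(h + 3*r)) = h + 3*r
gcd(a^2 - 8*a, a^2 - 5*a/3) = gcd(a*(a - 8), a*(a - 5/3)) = a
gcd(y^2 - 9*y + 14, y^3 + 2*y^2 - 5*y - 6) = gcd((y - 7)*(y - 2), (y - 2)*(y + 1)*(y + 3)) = y - 2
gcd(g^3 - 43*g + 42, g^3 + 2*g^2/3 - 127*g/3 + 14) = g^2 + g - 42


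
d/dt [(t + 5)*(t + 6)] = 2*t + 11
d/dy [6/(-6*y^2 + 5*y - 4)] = 6*(12*y - 5)/(6*y^2 - 5*y + 4)^2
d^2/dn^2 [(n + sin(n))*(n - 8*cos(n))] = -n*sin(n) + 8*n*cos(n) + 16*sin(n) + 16*sin(2*n) + 2*cos(n) + 2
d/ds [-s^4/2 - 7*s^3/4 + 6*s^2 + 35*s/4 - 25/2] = -2*s^3 - 21*s^2/4 + 12*s + 35/4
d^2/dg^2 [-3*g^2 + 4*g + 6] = -6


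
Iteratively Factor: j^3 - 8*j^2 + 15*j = (j)*(j^2 - 8*j + 15) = j*(j - 5)*(j - 3)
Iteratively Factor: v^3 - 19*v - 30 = (v + 3)*(v^2 - 3*v - 10) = (v + 2)*(v + 3)*(v - 5)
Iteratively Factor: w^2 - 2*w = (w - 2)*(w)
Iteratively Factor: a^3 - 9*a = (a)*(a^2 - 9) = a*(a - 3)*(a + 3)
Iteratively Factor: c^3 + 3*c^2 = (c)*(c^2 + 3*c) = c^2*(c + 3)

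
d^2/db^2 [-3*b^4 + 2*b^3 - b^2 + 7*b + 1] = -36*b^2 + 12*b - 2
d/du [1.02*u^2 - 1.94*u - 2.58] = 2.04*u - 1.94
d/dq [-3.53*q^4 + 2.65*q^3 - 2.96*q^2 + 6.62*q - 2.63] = -14.12*q^3 + 7.95*q^2 - 5.92*q + 6.62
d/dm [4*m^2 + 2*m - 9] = 8*m + 2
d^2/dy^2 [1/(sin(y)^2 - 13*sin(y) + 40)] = (-4*sin(y)^4 + 39*sin(y)^3 - 3*sin(y)^2 - 598*sin(y) + 258)/(sin(y)^2 - 13*sin(y) + 40)^3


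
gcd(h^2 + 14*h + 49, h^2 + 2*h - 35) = h + 7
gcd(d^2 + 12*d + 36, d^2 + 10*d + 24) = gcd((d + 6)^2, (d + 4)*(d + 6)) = d + 6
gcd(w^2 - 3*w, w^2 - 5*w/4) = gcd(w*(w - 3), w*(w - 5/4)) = w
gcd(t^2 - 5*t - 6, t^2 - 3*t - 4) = t + 1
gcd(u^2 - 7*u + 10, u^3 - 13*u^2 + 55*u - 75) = u - 5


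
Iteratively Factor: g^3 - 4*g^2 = (g)*(g^2 - 4*g) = g^2*(g - 4)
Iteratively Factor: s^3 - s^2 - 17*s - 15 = (s + 3)*(s^2 - 4*s - 5) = (s - 5)*(s + 3)*(s + 1)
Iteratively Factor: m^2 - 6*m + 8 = (m - 2)*(m - 4)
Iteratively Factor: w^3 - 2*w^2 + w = (w - 1)*(w^2 - w) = w*(w - 1)*(w - 1)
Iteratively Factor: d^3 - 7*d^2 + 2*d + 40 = (d - 5)*(d^2 - 2*d - 8) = (d - 5)*(d - 4)*(d + 2)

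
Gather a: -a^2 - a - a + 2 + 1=-a^2 - 2*a + 3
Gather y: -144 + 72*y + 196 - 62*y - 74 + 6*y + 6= 16*y - 16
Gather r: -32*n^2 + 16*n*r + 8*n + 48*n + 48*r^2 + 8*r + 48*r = -32*n^2 + 56*n + 48*r^2 + r*(16*n + 56)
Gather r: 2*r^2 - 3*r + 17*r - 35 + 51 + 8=2*r^2 + 14*r + 24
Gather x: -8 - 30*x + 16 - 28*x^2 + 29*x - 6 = -28*x^2 - x + 2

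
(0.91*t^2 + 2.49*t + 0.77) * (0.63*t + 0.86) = 0.5733*t^3 + 2.3513*t^2 + 2.6265*t + 0.6622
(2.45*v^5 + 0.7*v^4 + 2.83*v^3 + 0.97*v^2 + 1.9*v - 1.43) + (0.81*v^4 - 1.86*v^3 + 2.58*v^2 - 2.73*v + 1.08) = 2.45*v^5 + 1.51*v^4 + 0.97*v^3 + 3.55*v^2 - 0.83*v - 0.35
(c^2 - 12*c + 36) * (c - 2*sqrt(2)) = c^3 - 12*c^2 - 2*sqrt(2)*c^2 + 24*sqrt(2)*c + 36*c - 72*sqrt(2)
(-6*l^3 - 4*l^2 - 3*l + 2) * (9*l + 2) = -54*l^4 - 48*l^3 - 35*l^2 + 12*l + 4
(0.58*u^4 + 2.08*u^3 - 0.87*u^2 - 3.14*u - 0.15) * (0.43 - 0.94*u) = -0.5452*u^5 - 1.7058*u^4 + 1.7122*u^3 + 2.5775*u^2 - 1.2092*u - 0.0645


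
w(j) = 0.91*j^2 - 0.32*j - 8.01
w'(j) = 1.82*j - 0.32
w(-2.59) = -1.08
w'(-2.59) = -5.03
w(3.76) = 3.65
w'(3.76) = 6.52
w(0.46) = -7.96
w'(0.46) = 0.52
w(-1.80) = -4.49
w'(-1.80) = -3.60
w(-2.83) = 0.18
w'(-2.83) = -5.47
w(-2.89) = 0.52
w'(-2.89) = -5.58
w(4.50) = 8.98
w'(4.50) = 7.87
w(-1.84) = -4.34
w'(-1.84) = -3.67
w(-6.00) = 26.67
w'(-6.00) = -11.24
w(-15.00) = 201.54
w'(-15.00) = -27.62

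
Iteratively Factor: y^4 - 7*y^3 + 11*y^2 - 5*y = (y - 5)*(y^3 - 2*y^2 + y) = y*(y - 5)*(y^2 - 2*y + 1) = y*(y - 5)*(y - 1)*(y - 1)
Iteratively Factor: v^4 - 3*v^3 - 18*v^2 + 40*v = (v - 2)*(v^3 - v^2 - 20*v) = (v - 5)*(v - 2)*(v^2 + 4*v) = (v - 5)*(v - 2)*(v + 4)*(v)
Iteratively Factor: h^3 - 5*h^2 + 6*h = (h - 3)*(h^2 - 2*h) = h*(h - 3)*(h - 2)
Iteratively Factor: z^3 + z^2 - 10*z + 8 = (z - 1)*(z^2 + 2*z - 8) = (z - 2)*(z - 1)*(z + 4)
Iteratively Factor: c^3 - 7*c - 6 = (c - 3)*(c^2 + 3*c + 2) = (c - 3)*(c + 2)*(c + 1)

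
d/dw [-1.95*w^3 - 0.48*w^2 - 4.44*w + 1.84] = -5.85*w^2 - 0.96*w - 4.44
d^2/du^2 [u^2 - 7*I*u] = 2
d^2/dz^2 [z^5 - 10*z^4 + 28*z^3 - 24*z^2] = 20*z^3 - 120*z^2 + 168*z - 48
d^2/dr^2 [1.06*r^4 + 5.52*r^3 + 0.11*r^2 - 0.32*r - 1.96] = 12.72*r^2 + 33.12*r + 0.22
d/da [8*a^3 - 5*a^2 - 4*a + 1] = 24*a^2 - 10*a - 4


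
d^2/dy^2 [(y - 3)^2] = 2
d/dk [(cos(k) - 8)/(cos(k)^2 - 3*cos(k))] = (sin(k) + 24*sin(k)/cos(k)^2 - 16*tan(k))/(cos(k) - 3)^2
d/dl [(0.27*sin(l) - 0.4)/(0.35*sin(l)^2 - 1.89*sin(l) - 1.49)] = (-0.0945*sin(l)^2 + 0.28*sin(l) - 1.1583)*cos(l)/(0.1225*sin(l)^4 - 1.323*sin(l)^3 + 2.5291*sin(l)^2 + 5.6322*sin(l) + 2.2201)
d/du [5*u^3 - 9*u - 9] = 15*u^2 - 9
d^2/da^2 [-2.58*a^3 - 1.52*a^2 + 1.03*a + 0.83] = -15.48*a - 3.04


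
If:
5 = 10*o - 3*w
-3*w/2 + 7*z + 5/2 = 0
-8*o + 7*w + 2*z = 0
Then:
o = 25/32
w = 15/16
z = -5/32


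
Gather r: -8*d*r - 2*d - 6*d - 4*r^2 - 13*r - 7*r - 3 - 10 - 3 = -8*d - 4*r^2 + r*(-8*d - 20) - 16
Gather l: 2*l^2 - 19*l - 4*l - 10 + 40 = 2*l^2 - 23*l + 30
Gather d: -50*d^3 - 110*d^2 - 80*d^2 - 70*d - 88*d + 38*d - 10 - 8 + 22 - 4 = -50*d^3 - 190*d^2 - 120*d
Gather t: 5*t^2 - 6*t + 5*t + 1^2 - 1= 5*t^2 - t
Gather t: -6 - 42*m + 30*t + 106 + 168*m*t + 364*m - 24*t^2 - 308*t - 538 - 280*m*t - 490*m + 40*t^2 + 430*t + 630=-168*m + 16*t^2 + t*(152 - 112*m) + 192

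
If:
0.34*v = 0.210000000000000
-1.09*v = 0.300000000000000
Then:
No Solution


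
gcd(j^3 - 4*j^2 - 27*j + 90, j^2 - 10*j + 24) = j - 6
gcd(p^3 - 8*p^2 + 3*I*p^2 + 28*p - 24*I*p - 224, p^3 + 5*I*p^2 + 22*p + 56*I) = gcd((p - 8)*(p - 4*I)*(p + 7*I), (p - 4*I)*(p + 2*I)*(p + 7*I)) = p^2 + 3*I*p + 28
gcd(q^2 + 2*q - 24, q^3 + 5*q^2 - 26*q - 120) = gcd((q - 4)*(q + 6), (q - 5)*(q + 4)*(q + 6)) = q + 6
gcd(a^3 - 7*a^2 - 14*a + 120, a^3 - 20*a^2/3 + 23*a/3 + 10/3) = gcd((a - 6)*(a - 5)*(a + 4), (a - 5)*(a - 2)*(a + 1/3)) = a - 5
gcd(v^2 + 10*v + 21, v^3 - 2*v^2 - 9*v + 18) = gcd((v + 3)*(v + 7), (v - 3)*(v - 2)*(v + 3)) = v + 3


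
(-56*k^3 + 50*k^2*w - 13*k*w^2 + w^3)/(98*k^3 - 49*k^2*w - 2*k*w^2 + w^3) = (-4*k + w)/(7*k + w)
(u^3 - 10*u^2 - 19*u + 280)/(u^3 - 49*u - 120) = (u - 7)/(u + 3)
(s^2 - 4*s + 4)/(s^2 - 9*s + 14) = (s - 2)/(s - 7)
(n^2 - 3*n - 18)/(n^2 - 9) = (n - 6)/(n - 3)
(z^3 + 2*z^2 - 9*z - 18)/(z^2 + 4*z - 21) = (z^2 + 5*z + 6)/(z + 7)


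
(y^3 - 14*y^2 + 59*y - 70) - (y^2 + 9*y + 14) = y^3 - 15*y^2 + 50*y - 84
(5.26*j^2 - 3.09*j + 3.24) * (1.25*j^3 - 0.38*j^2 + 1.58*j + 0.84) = 6.575*j^5 - 5.8613*j^4 + 13.535*j^3 - 1.695*j^2 + 2.5236*j + 2.7216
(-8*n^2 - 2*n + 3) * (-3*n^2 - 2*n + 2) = 24*n^4 + 22*n^3 - 21*n^2 - 10*n + 6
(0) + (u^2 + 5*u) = u^2 + 5*u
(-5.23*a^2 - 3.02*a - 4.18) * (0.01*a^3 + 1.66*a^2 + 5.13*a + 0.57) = -0.0523*a^5 - 8.712*a^4 - 31.8849*a^3 - 25.4125*a^2 - 23.1648*a - 2.3826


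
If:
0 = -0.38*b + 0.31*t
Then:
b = 0.815789473684211*t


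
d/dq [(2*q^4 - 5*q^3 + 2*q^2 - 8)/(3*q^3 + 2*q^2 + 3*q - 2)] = 2*(3*q^6 + 4*q^5 + q^4 - 23*q^3 + 54*q^2 + 12*q + 12)/(9*q^6 + 12*q^5 + 22*q^4 + q^2 - 12*q + 4)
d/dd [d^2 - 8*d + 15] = 2*d - 8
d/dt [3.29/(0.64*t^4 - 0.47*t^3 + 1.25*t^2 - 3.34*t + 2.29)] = (-8.4224*t^3 + 4.6389*t^2 - 8.225*t + 10.9886)/(0.64*t^4 - 0.47*t^3 + 1.25*t^2 - 3.34*t + 2.29)^2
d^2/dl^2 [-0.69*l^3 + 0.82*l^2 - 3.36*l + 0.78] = 1.64 - 4.14*l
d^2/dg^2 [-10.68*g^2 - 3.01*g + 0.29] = -21.3600000000000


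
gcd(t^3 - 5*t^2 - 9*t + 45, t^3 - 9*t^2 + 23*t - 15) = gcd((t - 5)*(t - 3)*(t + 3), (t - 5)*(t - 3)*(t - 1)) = t^2 - 8*t + 15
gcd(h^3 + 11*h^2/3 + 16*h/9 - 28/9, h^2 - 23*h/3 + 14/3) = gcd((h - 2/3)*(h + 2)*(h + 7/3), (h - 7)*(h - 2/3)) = h - 2/3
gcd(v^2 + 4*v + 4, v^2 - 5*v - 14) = v + 2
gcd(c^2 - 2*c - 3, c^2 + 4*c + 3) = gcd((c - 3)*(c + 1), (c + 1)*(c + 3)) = c + 1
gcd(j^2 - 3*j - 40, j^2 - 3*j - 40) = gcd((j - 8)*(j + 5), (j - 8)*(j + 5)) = j^2 - 3*j - 40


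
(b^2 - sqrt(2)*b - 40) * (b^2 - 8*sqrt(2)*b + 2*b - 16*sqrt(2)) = b^4 - 9*sqrt(2)*b^3 + 2*b^3 - 18*sqrt(2)*b^2 - 24*b^2 - 48*b + 320*sqrt(2)*b + 640*sqrt(2)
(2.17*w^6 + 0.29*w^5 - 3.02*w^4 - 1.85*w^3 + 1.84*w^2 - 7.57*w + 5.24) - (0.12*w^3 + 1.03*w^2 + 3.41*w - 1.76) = 2.17*w^6 + 0.29*w^5 - 3.02*w^4 - 1.97*w^3 + 0.81*w^2 - 10.98*w + 7.0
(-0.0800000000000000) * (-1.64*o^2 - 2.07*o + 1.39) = 0.1312*o^2 + 0.1656*o - 0.1112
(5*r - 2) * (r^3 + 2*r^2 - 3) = 5*r^4 + 8*r^3 - 4*r^2 - 15*r + 6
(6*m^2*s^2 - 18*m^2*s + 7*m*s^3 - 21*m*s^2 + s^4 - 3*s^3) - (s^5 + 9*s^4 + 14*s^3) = 6*m^2*s^2 - 18*m^2*s + 7*m*s^3 - 21*m*s^2 - s^5 - 8*s^4 - 17*s^3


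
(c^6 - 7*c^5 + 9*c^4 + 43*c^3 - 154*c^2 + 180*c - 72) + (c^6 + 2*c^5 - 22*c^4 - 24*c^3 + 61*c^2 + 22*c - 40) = 2*c^6 - 5*c^5 - 13*c^4 + 19*c^3 - 93*c^2 + 202*c - 112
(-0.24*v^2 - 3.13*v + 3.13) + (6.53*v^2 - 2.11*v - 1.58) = 6.29*v^2 - 5.24*v + 1.55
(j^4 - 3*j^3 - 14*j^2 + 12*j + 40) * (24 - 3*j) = -3*j^5 + 33*j^4 - 30*j^3 - 372*j^2 + 168*j + 960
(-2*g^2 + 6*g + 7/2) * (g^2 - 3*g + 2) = -2*g^4 + 12*g^3 - 37*g^2/2 + 3*g/2 + 7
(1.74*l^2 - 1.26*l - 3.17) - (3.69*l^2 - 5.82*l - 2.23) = -1.95*l^2 + 4.56*l - 0.94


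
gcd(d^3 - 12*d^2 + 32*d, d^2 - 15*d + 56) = d - 8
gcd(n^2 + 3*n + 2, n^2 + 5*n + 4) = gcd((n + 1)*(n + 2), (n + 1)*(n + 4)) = n + 1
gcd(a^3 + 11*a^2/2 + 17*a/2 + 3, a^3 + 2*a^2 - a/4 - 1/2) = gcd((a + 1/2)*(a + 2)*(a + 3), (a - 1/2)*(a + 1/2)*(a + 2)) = a^2 + 5*a/2 + 1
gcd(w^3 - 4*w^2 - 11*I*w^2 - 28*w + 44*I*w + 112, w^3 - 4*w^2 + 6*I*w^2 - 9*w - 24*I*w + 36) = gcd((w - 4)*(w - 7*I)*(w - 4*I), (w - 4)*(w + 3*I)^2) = w - 4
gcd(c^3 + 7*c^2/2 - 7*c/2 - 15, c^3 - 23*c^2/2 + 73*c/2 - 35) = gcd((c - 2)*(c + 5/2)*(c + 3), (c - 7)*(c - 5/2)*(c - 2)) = c - 2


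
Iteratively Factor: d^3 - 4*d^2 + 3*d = (d - 3)*(d^2 - d) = d*(d - 3)*(d - 1)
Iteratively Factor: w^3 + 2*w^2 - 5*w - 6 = (w + 1)*(w^2 + w - 6) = (w - 2)*(w + 1)*(w + 3)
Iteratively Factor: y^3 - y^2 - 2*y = (y)*(y^2 - y - 2) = y*(y - 2)*(y + 1)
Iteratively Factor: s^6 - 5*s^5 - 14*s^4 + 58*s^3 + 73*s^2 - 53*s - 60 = (s - 1)*(s^5 - 4*s^4 - 18*s^3 + 40*s^2 + 113*s + 60) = (s - 1)*(s + 1)*(s^4 - 5*s^3 - 13*s^2 + 53*s + 60) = (s - 5)*(s - 1)*(s + 1)*(s^3 - 13*s - 12) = (s - 5)*(s - 1)*(s + 1)^2*(s^2 - s - 12) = (s - 5)*(s - 1)*(s + 1)^2*(s + 3)*(s - 4)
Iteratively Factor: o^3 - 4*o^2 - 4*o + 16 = (o - 2)*(o^2 - 2*o - 8) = (o - 4)*(o - 2)*(o + 2)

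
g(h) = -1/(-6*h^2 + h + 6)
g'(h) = -(12*h - 1)/(-6*h^2 + h + 6)^2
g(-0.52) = -0.26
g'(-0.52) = 0.49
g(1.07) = -4.99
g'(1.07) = -294.23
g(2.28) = 0.04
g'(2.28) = -0.05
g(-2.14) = 0.04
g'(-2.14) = 0.05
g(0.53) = -0.21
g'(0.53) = -0.23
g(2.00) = 0.06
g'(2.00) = -0.09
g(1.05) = -2.30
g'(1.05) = -61.30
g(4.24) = 0.01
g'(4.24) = -0.01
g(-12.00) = 0.00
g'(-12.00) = 0.00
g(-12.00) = 0.00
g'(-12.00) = 0.00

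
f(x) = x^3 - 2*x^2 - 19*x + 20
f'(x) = 3*x^2 - 4*x - 19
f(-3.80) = 8.45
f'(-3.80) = 39.52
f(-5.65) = -116.86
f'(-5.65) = 99.37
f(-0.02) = 20.38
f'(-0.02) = -18.92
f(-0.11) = 22.06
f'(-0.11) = -18.52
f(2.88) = -27.42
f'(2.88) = -5.64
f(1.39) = -7.59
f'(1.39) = -18.76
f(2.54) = -24.78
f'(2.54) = -9.81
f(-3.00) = 32.00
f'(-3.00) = 20.00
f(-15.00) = -3520.00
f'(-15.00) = 716.00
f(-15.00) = -3520.00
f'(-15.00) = 716.00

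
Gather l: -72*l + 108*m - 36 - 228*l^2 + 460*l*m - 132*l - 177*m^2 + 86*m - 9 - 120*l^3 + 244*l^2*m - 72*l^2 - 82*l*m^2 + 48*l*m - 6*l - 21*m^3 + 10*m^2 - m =-120*l^3 + l^2*(244*m - 300) + l*(-82*m^2 + 508*m - 210) - 21*m^3 - 167*m^2 + 193*m - 45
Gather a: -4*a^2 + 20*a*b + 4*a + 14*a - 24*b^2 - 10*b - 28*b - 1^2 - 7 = -4*a^2 + a*(20*b + 18) - 24*b^2 - 38*b - 8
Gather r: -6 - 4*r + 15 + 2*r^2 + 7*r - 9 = 2*r^2 + 3*r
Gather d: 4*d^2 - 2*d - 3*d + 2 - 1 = 4*d^2 - 5*d + 1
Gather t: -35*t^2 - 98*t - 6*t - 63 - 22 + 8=-35*t^2 - 104*t - 77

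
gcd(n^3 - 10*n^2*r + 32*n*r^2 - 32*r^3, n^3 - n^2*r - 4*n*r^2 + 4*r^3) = -n + 2*r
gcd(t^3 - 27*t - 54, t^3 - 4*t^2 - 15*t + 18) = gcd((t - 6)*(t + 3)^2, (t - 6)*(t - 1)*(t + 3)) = t^2 - 3*t - 18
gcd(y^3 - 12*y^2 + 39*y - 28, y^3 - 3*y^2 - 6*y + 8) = y^2 - 5*y + 4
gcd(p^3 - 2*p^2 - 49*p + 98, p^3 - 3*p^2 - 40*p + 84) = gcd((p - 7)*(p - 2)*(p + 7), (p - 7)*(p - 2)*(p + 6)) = p^2 - 9*p + 14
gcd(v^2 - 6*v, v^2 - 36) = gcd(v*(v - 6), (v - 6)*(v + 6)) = v - 6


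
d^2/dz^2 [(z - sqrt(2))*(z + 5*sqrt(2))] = 2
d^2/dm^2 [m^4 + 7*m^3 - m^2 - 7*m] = 12*m^2 + 42*m - 2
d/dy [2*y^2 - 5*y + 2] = 4*y - 5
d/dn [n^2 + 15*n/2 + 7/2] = 2*n + 15/2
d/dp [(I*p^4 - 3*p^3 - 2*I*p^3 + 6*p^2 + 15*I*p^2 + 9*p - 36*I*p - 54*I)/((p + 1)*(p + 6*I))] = 2*I*p + 3 - 3*I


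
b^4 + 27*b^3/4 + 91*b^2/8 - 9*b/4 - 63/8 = (b - 3/4)*(b + 1)*(b + 3)*(b + 7/2)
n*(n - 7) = n^2 - 7*n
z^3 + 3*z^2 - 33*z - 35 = (z - 5)*(z + 1)*(z + 7)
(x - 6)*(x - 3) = x^2 - 9*x + 18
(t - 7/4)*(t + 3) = t^2 + 5*t/4 - 21/4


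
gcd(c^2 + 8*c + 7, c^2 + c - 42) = c + 7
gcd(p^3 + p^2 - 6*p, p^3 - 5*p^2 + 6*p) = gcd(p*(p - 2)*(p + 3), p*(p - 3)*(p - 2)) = p^2 - 2*p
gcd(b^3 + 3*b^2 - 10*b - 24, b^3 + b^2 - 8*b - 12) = b^2 - b - 6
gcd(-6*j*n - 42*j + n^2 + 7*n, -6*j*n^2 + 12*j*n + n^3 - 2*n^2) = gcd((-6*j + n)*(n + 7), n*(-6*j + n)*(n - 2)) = 6*j - n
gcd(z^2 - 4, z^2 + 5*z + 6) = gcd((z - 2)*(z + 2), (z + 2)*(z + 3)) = z + 2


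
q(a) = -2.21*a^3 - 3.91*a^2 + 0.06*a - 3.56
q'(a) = -6.63*a^2 - 7.82*a + 0.06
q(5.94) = -604.34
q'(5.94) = -280.32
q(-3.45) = 40.44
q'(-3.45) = -51.87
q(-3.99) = 74.33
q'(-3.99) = -74.29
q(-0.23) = -3.75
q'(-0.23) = 1.51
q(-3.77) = 59.06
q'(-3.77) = -64.69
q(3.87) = -189.98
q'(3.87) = -129.50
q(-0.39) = -4.05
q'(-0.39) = 2.10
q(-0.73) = -4.83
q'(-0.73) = 2.24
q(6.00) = -621.32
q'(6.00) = -285.54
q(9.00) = -1930.82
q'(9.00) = -607.35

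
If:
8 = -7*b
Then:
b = -8/7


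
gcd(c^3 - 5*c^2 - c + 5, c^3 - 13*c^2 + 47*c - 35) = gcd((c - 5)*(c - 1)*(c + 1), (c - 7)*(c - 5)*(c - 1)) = c^2 - 6*c + 5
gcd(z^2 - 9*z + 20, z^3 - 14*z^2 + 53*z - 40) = z - 5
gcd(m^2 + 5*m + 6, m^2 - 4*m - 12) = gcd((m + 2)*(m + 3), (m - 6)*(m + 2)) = m + 2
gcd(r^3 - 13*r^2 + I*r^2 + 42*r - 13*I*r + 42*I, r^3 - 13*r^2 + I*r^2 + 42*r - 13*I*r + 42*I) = r^3 + r^2*(-13 + I) + r*(42 - 13*I) + 42*I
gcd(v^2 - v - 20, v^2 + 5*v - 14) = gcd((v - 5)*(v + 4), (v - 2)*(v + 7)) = 1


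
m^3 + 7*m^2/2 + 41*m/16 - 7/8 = (m - 1/4)*(m + 7/4)*(m + 2)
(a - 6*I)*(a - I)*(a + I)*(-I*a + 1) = -I*a^4 - 5*a^3 - 7*I*a^2 - 5*a - 6*I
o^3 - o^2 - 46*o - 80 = (o - 8)*(o + 2)*(o + 5)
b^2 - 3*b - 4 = (b - 4)*(b + 1)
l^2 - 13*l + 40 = (l - 8)*(l - 5)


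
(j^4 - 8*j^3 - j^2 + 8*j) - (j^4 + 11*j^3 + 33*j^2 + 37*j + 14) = -19*j^3 - 34*j^2 - 29*j - 14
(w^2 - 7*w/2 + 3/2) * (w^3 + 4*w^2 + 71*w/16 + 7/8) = w^5 + w^4/2 - 129*w^3/16 - 277*w^2/32 + 115*w/32 + 21/16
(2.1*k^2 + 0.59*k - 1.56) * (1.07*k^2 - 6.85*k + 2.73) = 2.247*k^4 - 13.7537*k^3 + 0.0223000000000013*k^2 + 12.2967*k - 4.2588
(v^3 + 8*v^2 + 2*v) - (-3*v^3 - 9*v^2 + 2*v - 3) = 4*v^3 + 17*v^2 + 3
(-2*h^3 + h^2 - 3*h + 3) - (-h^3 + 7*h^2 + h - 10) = -h^3 - 6*h^2 - 4*h + 13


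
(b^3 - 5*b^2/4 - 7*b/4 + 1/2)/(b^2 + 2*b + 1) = (4*b^2 - 9*b + 2)/(4*(b + 1))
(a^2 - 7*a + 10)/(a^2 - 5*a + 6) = (a - 5)/(a - 3)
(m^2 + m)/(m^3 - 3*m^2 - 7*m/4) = 4*(m + 1)/(4*m^2 - 12*m - 7)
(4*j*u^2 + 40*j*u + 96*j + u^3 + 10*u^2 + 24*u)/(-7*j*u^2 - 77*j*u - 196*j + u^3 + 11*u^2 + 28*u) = (4*j*u + 24*j + u^2 + 6*u)/(-7*j*u - 49*j + u^2 + 7*u)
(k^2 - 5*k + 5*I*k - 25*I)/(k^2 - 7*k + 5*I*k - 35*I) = (k - 5)/(k - 7)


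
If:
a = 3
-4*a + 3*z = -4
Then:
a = 3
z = 8/3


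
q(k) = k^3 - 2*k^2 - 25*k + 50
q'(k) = 3*k^2 - 4*k - 25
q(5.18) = 5.83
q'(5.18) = 34.78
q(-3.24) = 75.99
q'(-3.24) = 19.45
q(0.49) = 37.39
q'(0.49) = -26.24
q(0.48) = 37.65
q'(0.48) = -26.23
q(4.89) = -3.14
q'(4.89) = 27.18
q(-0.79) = 68.01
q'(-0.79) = -19.97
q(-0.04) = 51.00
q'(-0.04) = -24.84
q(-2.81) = 82.27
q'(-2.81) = 9.93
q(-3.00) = 80.00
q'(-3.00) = 14.00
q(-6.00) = -88.00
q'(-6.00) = 107.00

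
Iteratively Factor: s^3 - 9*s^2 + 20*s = (s - 5)*(s^2 - 4*s) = s*(s - 5)*(s - 4)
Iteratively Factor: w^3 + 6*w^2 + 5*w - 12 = (w - 1)*(w^2 + 7*w + 12) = (w - 1)*(w + 3)*(w + 4)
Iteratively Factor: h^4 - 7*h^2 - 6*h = (h + 2)*(h^3 - 2*h^2 - 3*h) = (h + 1)*(h + 2)*(h^2 - 3*h) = (h - 3)*(h + 1)*(h + 2)*(h)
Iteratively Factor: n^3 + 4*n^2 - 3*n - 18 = (n + 3)*(n^2 + n - 6) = (n + 3)^2*(n - 2)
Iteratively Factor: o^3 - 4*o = (o + 2)*(o^2 - 2*o) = o*(o + 2)*(o - 2)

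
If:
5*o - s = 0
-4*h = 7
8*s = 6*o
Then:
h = -7/4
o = 0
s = 0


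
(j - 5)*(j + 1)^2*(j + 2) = j^4 - j^3 - 15*j^2 - 23*j - 10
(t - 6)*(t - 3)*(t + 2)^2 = t^4 - 5*t^3 - 14*t^2 + 36*t + 72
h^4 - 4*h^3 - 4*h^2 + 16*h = h*(h - 4)*(h - 2)*(h + 2)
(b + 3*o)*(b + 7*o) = b^2 + 10*b*o + 21*o^2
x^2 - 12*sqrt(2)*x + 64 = (x - 8*sqrt(2))*(x - 4*sqrt(2))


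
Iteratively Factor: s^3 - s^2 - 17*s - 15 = (s + 3)*(s^2 - 4*s - 5) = (s - 5)*(s + 3)*(s + 1)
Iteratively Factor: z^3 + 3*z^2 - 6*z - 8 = (z + 1)*(z^2 + 2*z - 8) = (z - 2)*(z + 1)*(z + 4)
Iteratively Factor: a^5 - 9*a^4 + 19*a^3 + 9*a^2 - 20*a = (a - 5)*(a^4 - 4*a^3 - a^2 + 4*a) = (a - 5)*(a - 1)*(a^3 - 3*a^2 - 4*a) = (a - 5)*(a - 1)*(a + 1)*(a^2 - 4*a) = a*(a - 5)*(a - 1)*(a + 1)*(a - 4)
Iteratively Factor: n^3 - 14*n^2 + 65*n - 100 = (n - 5)*(n^2 - 9*n + 20) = (n - 5)^2*(n - 4)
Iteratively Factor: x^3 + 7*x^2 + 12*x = (x)*(x^2 + 7*x + 12) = x*(x + 3)*(x + 4)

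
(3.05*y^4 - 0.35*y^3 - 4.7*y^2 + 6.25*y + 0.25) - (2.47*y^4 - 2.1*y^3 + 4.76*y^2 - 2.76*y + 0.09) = 0.58*y^4 + 1.75*y^3 - 9.46*y^2 + 9.01*y + 0.16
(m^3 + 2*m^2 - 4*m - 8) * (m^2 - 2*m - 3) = m^5 - 11*m^3 - 6*m^2 + 28*m + 24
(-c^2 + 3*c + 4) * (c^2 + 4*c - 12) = -c^4 - c^3 + 28*c^2 - 20*c - 48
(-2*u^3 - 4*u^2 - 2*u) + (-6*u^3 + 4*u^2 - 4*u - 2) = -8*u^3 - 6*u - 2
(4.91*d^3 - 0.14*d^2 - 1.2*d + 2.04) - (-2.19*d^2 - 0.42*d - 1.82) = 4.91*d^3 + 2.05*d^2 - 0.78*d + 3.86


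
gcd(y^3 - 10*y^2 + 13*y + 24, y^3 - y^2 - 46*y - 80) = y - 8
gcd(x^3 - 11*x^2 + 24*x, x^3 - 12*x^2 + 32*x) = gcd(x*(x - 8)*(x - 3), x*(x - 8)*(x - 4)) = x^2 - 8*x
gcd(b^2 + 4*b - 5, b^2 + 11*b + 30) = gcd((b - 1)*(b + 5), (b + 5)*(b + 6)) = b + 5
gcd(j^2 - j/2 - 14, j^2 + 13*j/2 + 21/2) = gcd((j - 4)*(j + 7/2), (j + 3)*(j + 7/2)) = j + 7/2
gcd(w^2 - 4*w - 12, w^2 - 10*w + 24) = w - 6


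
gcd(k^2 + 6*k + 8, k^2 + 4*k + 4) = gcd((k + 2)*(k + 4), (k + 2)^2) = k + 2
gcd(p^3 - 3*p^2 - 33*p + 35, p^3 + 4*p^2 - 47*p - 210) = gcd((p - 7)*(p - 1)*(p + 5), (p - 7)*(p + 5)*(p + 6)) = p^2 - 2*p - 35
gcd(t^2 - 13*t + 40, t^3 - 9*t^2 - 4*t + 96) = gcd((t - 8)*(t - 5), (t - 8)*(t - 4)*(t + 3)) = t - 8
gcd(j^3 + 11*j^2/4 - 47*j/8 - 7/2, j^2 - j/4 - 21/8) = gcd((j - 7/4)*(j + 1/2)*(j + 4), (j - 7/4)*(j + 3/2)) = j - 7/4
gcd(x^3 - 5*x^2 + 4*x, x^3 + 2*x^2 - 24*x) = x^2 - 4*x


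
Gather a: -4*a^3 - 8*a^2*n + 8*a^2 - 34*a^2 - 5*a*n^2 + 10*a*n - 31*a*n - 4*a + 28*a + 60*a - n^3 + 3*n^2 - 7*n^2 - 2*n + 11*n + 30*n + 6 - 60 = -4*a^3 + a^2*(-8*n - 26) + a*(-5*n^2 - 21*n + 84) - n^3 - 4*n^2 + 39*n - 54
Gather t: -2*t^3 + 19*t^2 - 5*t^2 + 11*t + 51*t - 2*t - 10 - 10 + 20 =-2*t^3 + 14*t^2 + 60*t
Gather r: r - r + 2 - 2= 0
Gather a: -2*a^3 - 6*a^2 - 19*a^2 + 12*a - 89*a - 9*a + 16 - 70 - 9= -2*a^3 - 25*a^2 - 86*a - 63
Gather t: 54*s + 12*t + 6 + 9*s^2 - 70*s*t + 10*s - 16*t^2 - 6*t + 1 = 9*s^2 + 64*s - 16*t^2 + t*(6 - 70*s) + 7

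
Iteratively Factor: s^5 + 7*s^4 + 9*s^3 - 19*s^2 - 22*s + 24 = (s - 1)*(s^4 + 8*s^3 + 17*s^2 - 2*s - 24) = (s - 1)*(s + 3)*(s^3 + 5*s^2 + 2*s - 8) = (s - 1)*(s + 3)*(s + 4)*(s^2 + s - 2) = (s - 1)*(s + 2)*(s + 3)*(s + 4)*(s - 1)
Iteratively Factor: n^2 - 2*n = (n - 2)*(n)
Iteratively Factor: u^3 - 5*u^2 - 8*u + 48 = (u - 4)*(u^2 - u - 12) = (u - 4)^2*(u + 3)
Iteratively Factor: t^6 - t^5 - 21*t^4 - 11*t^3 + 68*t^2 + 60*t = (t - 2)*(t^5 + t^4 - 19*t^3 - 49*t^2 - 30*t) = t*(t - 2)*(t^4 + t^3 - 19*t^2 - 49*t - 30) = t*(t - 2)*(t + 2)*(t^3 - t^2 - 17*t - 15) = t*(t - 2)*(t + 2)*(t + 3)*(t^2 - 4*t - 5) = t*(t - 5)*(t - 2)*(t + 2)*(t + 3)*(t + 1)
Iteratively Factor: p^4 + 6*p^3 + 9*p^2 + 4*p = (p + 1)*(p^3 + 5*p^2 + 4*p) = p*(p + 1)*(p^2 + 5*p + 4) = p*(p + 1)*(p + 4)*(p + 1)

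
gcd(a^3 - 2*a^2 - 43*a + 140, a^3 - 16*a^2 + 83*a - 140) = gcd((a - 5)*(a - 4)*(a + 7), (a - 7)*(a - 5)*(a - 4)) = a^2 - 9*a + 20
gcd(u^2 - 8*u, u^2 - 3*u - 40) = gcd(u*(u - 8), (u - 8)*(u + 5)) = u - 8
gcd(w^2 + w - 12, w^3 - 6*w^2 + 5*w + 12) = w - 3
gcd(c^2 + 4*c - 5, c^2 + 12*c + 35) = c + 5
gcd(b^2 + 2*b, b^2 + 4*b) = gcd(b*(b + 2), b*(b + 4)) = b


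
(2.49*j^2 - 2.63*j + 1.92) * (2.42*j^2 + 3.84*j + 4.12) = 6.0258*j^4 + 3.197*j^3 + 4.806*j^2 - 3.4628*j + 7.9104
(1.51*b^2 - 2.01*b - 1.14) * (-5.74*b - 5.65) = -8.6674*b^3 + 3.0059*b^2 + 17.9001*b + 6.441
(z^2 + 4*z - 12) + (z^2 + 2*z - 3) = 2*z^2 + 6*z - 15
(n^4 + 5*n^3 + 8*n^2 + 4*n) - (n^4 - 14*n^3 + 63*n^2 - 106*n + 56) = 19*n^3 - 55*n^2 + 110*n - 56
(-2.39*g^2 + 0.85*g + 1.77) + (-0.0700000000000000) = -2.39*g^2 + 0.85*g + 1.7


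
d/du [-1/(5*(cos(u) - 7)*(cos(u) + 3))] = 2*(2 - cos(u))*sin(u)/(5*(cos(u) - 7)^2*(cos(u) + 3)^2)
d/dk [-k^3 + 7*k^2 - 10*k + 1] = -3*k^2 + 14*k - 10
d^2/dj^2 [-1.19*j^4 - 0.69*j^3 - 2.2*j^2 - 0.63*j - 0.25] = -14.28*j^2 - 4.14*j - 4.4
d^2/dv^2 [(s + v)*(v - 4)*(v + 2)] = 2*s + 6*v - 4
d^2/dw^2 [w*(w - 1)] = 2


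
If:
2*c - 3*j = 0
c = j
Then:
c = 0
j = 0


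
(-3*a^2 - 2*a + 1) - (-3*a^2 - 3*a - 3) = a + 4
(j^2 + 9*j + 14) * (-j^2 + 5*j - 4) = -j^4 - 4*j^3 + 27*j^2 + 34*j - 56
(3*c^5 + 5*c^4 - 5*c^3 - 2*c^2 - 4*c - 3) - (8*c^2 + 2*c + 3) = 3*c^5 + 5*c^4 - 5*c^3 - 10*c^2 - 6*c - 6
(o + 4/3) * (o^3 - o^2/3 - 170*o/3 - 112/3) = o^4 + o^3 - 514*o^2/9 - 1016*o/9 - 448/9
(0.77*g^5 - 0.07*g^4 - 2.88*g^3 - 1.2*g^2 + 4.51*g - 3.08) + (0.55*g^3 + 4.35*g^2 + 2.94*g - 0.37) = 0.77*g^5 - 0.07*g^4 - 2.33*g^3 + 3.15*g^2 + 7.45*g - 3.45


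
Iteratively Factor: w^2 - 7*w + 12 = (w - 4)*(w - 3)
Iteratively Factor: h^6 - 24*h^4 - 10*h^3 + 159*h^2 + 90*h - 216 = (h + 3)*(h^5 - 3*h^4 - 15*h^3 + 35*h^2 + 54*h - 72) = (h - 4)*(h + 3)*(h^4 + h^3 - 11*h^2 - 9*h + 18) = (h - 4)*(h + 2)*(h + 3)*(h^3 - h^2 - 9*h + 9) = (h - 4)*(h + 2)*(h + 3)^2*(h^2 - 4*h + 3) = (h - 4)*(h - 3)*(h + 2)*(h + 3)^2*(h - 1)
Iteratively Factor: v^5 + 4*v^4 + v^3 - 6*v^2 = (v)*(v^4 + 4*v^3 + v^2 - 6*v) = v^2*(v^3 + 4*v^2 + v - 6) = v^2*(v + 2)*(v^2 + 2*v - 3) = v^2*(v + 2)*(v + 3)*(v - 1)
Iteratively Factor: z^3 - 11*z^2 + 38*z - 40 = (z - 4)*(z^2 - 7*z + 10) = (z - 4)*(z - 2)*(z - 5)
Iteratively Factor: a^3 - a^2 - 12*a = (a + 3)*(a^2 - 4*a) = a*(a + 3)*(a - 4)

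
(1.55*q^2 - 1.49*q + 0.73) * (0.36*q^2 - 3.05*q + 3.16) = 0.558*q^4 - 5.2639*q^3 + 9.7053*q^2 - 6.9349*q + 2.3068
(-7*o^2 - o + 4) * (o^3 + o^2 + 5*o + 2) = -7*o^5 - 8*o^4 - 32*o^3 - 15*o^2 + 18*o + 8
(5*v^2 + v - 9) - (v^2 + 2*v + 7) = 4*v^2 - v - 16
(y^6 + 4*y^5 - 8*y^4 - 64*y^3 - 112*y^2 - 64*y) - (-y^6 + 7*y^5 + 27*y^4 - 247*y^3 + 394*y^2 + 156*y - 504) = 2*y^6 - 3*y^5 - 35*y^4 + 183*y^3 - 506*y^2 - 220*y + 504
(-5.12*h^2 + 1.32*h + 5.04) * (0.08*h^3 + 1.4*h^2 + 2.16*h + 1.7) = -0.4096*h^5 - 7.0624*h^4 - 8.808*h^3 + 1.2032*h^2 + 13.1304*h + 8.568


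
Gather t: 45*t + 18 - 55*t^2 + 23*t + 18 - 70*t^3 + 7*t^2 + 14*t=-70*t^3 - 48*t^2 + 82*t + 36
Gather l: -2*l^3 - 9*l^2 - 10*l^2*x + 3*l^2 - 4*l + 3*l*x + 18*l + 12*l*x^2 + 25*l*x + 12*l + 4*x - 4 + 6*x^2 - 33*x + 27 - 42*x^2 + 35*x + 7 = -2*l^3 + l^2*(-10*x - 6) + l*(12*x^2 + 28*x + 26) - 36*x^2 + 6*x + 30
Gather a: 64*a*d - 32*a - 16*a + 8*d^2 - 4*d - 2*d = a*(64*d - 48) + 8*d^2 - 6*d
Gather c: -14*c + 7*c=-7*c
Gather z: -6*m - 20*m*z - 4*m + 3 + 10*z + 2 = -10*m + z*(10 - 20*m) + 5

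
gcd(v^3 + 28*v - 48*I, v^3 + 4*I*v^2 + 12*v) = v^2 + 4*I*v + 12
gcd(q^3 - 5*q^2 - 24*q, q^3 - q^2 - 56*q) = q^2 - 8*q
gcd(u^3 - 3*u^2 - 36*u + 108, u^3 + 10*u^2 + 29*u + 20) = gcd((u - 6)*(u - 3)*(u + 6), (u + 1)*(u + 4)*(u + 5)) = 1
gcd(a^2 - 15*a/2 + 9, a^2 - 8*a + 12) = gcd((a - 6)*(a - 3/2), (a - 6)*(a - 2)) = a - 6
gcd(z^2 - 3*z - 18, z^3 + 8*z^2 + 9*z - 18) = z + 3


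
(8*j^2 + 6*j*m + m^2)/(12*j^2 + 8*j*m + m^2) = (4*j + m)/(6*j + m)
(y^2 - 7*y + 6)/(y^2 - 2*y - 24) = (y - 1)/(y + 4)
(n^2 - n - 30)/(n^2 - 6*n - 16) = (-n^2 + n + 30)/(-n^2 + 6*n + 16)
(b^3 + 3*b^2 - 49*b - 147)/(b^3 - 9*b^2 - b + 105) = (b + 7)/(b - 5)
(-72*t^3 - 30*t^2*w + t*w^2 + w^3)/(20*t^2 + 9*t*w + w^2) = (-18*t^2 - 3*t*w + w^2)/(5*t + w)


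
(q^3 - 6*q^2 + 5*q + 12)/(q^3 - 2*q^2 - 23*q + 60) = (q + 1)/(q + 5)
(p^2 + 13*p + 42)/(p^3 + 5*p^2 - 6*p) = (p + 7)/(p*(p - 1))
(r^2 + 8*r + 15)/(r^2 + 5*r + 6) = (r + 5)/(r + 2)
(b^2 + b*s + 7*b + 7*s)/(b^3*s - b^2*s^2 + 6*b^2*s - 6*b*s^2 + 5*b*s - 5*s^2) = (b^2 + b*s + 7*b + 7*s)/(s*(b^3 - b^2*s + 6*b^2 - 6*b*s + 5*b - 5*s))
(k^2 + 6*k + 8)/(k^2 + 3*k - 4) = (k + 2)/(k - 1)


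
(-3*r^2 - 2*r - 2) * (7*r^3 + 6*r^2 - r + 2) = -21*r^5 - 32*r^4 - 23*r^3 - 16*r^2 - 2*r - 4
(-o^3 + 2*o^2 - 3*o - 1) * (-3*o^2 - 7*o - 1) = 3*o^5 + o^4 - 4*o^3 + 22*o^2 + 10*o + 1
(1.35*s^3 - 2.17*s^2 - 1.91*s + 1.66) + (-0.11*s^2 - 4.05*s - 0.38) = 1.35*s^3 - 2.28*s^2 - 5.96*s + 1.28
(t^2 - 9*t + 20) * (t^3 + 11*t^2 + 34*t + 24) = t^5 + 2*t^4 - 45*t^3 - 62*t^2 + 464*t + 480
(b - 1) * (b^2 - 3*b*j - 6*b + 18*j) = b^3 - 3*b^2*j - 7*b^2 + 21*b*j + 6*b - 18*j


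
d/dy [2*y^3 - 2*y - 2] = 6*y^2 - 2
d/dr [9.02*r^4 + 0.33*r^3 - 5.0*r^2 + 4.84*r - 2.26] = 36.08*r^3 + 0.99*r^2 - 10.0*r + 4.84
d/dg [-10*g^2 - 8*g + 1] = -20*g - 8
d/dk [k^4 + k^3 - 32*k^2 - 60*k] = 4*k^3 + 3*k^2 - 64*k - 60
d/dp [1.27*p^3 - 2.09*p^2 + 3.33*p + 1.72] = 3.81*p^2 - 4.18*p + 3.33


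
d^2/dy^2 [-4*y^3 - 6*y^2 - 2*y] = -24*y - 12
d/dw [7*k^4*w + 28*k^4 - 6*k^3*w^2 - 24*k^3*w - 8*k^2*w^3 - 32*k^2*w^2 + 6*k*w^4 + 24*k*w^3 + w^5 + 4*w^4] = 7*k^4 - 12*k^3*w - 24*k^3 - 24*k^2*w^2 - 64*k^2*w + 24*k*w^3 + 72*k*w^2 + 5*w^4 + 16*w^3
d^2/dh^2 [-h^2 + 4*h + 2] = -2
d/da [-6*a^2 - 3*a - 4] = -12*a - 3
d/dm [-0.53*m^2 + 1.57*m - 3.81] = 1.57 - 1.06*m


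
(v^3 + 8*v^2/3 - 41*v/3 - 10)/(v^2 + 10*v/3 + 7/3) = (3*v^3 + 8*v^2 - 41*v - 30)/(3*v^2 + 10*v + 7)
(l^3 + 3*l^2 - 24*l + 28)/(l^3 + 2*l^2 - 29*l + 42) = (l - 2)/(l - 3)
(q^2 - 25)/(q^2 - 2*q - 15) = (q + 5)/(q + 3)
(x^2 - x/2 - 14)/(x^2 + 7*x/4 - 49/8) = 4*(x - 4)/(4*x - 7)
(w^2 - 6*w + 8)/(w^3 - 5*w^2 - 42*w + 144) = (w^2 - 6*w + 8)/(w^3 - 5*w^2 - 42*w + 144)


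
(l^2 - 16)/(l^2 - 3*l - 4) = (l + 4)/(l + 1)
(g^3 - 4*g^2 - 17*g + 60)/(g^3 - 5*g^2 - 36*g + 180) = (g^2 + g - 12)/(g^2 - 36)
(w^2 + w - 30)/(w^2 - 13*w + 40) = (w + 6)/(w - 8)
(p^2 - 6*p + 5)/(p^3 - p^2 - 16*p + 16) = (p - 5)/(p^2 - 16)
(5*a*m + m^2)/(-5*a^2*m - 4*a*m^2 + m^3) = (-5*a - m)/(5*a^2 + 4*a*m - m^2)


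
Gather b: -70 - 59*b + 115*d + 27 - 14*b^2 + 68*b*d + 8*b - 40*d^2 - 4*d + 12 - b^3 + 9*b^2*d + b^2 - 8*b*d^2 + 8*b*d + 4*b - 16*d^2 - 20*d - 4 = -b^3 + b^2*(9*d - 13) + b*(-8*d^2 + 76*d - 47) - 56*d^2 + 91*d - 35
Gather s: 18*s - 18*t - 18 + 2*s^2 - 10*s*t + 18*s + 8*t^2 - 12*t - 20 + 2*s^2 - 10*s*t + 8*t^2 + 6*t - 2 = 4*s^2 + s*(36 - 20*t) + 16*t^2 - 24*t - 40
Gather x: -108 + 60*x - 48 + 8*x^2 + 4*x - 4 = 8*x^2 + 64*x - 160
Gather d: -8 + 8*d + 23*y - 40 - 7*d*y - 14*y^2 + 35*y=d*(8 - 7*y) - 14*y^2 + 58*y - 48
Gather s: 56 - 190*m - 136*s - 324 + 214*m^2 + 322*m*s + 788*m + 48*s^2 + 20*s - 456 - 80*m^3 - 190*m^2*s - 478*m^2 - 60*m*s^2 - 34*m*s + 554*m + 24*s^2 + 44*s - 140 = -80*m^3 - 264*m^2 + 1152*m + s^2*(72 - 60*m) + s*(-190*m^2 + 288*m - 72) - 864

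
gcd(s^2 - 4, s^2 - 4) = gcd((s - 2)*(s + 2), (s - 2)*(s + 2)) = s^2 - 4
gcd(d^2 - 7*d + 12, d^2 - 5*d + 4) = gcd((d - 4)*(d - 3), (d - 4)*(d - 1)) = d - 4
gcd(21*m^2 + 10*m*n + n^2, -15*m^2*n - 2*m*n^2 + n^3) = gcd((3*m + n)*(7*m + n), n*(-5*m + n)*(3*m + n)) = 3*m + n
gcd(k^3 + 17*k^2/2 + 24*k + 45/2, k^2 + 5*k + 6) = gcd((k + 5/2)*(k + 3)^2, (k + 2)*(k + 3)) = k + 3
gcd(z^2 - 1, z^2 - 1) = z^2 - 1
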